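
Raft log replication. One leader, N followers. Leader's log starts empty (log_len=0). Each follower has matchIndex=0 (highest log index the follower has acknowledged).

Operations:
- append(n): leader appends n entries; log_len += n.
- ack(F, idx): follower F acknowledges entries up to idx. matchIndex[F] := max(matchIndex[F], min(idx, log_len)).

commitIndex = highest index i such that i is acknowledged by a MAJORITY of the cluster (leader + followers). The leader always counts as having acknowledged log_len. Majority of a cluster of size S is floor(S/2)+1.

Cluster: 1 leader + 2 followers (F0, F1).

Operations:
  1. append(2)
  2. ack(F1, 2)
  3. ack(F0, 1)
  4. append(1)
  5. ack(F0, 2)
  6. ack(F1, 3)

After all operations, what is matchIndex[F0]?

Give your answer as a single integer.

Op 1: append 2 -> log_len=2
Op 2: F1 acks idx 2 -> match: F0=0 F1=2; commitIndex=2
Op 3: F0 acks idx 1 -> match: F0=1 F1=2; commitIndex=2
Op 4: append 1 -> log_len=3
Op 5: F0 acks idx 2 -> match: F0=2 F1=2; commitIndex=2
Op 6: F1 acks idx 3 -> match: F0=2 F1=3; commitIndex=3

Answer: 2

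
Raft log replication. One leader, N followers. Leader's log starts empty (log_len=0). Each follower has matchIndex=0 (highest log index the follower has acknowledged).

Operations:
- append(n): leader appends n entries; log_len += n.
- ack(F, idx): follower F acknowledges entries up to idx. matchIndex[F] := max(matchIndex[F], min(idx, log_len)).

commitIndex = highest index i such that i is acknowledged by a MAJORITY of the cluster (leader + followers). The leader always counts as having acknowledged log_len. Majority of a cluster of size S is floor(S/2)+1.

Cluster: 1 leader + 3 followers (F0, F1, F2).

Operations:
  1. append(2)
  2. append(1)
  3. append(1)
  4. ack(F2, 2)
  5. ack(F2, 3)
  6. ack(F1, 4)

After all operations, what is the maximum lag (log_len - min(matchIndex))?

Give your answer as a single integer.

Op 1: append 2 -> log_len=2
Op 2: append 1 -> log_len=3
Op 3: append 1 -> log_len=4
Op 4: F2 acks idx 2 -> match: F0=0 F1=0 F2=2; commitIndex=0
Op 5: F2 acks idx 3 -> match: F0=0 F1=0 F2=3; commitIndex=0
Op 6: F1 acks idx 4 -> match: F0=0 F1=4 F2=3; commitIndex=3

Answer: 4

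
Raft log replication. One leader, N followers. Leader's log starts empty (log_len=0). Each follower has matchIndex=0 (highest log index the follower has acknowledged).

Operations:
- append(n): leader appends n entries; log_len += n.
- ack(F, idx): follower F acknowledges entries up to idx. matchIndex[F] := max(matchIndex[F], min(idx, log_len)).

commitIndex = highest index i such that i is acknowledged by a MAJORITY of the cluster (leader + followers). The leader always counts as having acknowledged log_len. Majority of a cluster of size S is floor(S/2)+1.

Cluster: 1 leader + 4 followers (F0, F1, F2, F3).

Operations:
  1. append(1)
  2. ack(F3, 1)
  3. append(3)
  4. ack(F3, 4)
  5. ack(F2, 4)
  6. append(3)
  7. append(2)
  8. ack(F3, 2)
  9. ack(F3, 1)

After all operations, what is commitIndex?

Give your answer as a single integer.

Op 1: append 1 -> log_len=1
Op 2: F3 acks idx 1 -> match: F0=0 F1=0 F2=0 F3=1; commitIndex=0
Op 3: append 3 -> log_len=4
Op 4: F3 acks idx 4 -> match: F0=0 F1=0 F2=0 F3=4; commitIndex=0
Op 5: F2 acks idx 4 -> match: F0=0 F1=0 F2=4 F3=4; commitIndex=4
Op 6: append 3 -> log_len=7
Op 7: append 2 -> log_len=9
Op 8: F3 acks idx 2 -> match: F0=0 F1=0 F2=4 F3=4; commitIndex=4
Op 9: F3 acks idx 1 -> match: F0=0 F1=0 F2=4 F3=4; commitIndex=4

Answer: 4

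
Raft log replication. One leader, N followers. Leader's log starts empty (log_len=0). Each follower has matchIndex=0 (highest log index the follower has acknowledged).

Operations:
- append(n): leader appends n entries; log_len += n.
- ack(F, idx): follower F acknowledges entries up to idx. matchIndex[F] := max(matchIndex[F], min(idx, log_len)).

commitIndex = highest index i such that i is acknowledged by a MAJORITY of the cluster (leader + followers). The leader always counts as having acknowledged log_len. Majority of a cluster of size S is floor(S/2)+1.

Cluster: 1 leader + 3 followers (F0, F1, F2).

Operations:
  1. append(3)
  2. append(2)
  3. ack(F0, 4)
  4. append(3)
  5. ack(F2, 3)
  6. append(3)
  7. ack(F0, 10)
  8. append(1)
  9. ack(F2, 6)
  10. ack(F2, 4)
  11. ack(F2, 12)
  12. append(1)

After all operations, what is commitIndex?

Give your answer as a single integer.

Op 1: append 3 -> log_len=3
Op 2: append 2 -> log_len=5
Op 3: F0 acks idx 4 -> match: F0=4 F1=0 F2=0; commitIndex=0
Op 4: append 3 -> log_len=8
Op 5: F2 acks idx 3 -> match: F0=4 F1=0 F2=3; commitIndex=3
Op 6: append 3 -> log_len=11
Op 7: F0 acks idx 10 -> match: F0=10 F1=0 F2=3; commitIndex=3
Op 8: append 1 -> log_len=12
Op 9: F2 acks idx 6 -> match: F0=10 F1=0 F2=6; commitIndex=6
Op 10: F2 acks idx 4 -> match: F0=10 F1=0 F2=6; commitIndex=6
Op 11: F2 acks idx 12 -> match: F0=10 F1=0 F2=12; commitIndex=10
Op 12: append 1 -> log_len=13

Answer: 10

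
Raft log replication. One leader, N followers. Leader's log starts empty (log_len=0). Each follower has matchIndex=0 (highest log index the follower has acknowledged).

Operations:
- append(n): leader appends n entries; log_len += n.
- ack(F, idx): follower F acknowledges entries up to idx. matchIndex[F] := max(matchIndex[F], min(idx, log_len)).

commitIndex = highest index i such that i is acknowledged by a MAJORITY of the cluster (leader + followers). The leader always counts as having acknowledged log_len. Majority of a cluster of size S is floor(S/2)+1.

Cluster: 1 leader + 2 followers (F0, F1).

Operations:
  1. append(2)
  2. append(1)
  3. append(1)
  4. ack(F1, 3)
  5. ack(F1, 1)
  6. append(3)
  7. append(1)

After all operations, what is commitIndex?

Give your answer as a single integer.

Op 1: append 2 -> log_len=2
Op 2: append 1 -> log_len=3
Op 3: append 1 -> log_len=4
Op 4: F1 acks idx 3 -> match: F0=0 F1=3; commitIndex=3
Op 5: F1 acks idx 1 -> match: F0=0 F1=3; commitIndex=3
Op 6: append 3 -> log_len=7
Op 7: append 1 -> log_len=8

Answer: 3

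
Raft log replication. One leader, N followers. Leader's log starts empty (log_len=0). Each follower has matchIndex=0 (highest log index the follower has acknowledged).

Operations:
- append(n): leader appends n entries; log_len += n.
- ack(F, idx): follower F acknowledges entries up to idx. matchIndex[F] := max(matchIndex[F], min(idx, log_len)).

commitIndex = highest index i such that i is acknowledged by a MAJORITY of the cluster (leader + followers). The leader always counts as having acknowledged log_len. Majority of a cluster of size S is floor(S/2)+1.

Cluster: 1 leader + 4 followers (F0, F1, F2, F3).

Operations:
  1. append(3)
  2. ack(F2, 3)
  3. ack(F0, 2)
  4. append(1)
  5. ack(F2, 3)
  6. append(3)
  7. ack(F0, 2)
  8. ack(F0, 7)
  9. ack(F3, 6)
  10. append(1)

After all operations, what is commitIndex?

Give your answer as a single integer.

Answer: 6

Derivation:
Op 1: append 3 -> log_len=3
Op 2: F2 acks idx 3 -> match: F0=0 F1=0 F2=3 F3=0; commitIndex=0
Op 3: F0 acks idx 2 -> match: F0=2 F1=0 F2=3 F3=0; commitIndex=2
Op 4: append 1 -> log_len=4
Op 5: F2 acks idx 3 -> match: F0=2 F1=0 F2=3 F3=0; commitIndex=2
Op 6: append 3 -> log_len=7
Op 7: F0 acks idx 2 -> match: F0=2 F1=0 F2=3 F3=0; commitIndex=2
Op 8: F0 acks idx 7 -> match: F0=7 F1=0 F2=3 F3=0; commitIndex=3
Op 9: F3 acks idx 6 -> match: F0=7 F1=0 F2=3 F3=6; commitIndex=6
Op 10: append 1 -> log_len=8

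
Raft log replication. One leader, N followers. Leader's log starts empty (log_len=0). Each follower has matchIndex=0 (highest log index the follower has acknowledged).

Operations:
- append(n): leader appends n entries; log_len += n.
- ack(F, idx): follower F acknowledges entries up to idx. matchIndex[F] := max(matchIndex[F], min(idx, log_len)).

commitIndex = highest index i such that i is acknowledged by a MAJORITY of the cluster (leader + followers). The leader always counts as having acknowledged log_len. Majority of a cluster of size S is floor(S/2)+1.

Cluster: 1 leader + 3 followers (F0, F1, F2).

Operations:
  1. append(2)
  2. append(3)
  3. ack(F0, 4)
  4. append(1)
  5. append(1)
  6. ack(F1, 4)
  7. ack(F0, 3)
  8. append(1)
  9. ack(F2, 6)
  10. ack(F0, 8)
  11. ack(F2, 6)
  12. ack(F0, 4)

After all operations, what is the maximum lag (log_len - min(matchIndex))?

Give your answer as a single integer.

Op 1: append 2 -> log_len=2
Op 2: append 3 -> log_len=5
Op 3: F0 acks idx 4 -> match: F0=4 F1=0 F2=0; commitIndex=0
Op 4: append 1 -> log_len=6
Op 5: append 1 -> log_len=7
Op 6: F1 acks idx 4 -> match: F0=4 F1=4 F2=0; commitIndex=4
Op 7: F0 acks idx 3 -> match: F0=4 F1=4 F2=0; commitIndex=4
Op 8: append 1 -> log_len=8
Op 9: F2 acks idx 6 -> match: F0=4 F1=4 F2=6; commitIndex=4
Op 10: F0 acks idx 8 -> match: F0=8 F1=4 F2=6; commitIndex=6
Op 11: F2 acks idx 6 -> match: F0=8 F1=4 F2=6; commitIndex=6
Op 12: F0 acks idx 4 -> match: F0=8 F1=4 F2=6; commitIndex=6

Answer: 4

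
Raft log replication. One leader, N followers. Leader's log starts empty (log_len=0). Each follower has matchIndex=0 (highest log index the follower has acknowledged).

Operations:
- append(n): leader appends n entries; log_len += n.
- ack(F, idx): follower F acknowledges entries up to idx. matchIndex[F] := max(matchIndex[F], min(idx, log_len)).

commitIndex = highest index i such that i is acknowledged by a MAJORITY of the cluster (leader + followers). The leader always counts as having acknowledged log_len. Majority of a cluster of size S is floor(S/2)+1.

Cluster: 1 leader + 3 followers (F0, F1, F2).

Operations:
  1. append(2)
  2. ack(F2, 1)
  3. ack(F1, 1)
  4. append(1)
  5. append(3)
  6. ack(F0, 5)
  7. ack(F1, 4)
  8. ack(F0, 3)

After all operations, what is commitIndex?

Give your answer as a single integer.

Op 1: append 2 -> log_len=2
Op 2: F2 acks idx 1 -> match: F0=0 F1=0 F2=1; commitIndex=0
Op 3: F1 acks idx 1 -> match: F0=0 F1=1 F2=1; commitIndex=1
Op 4: append 1 -> log_len=3
Op 5: append 3 -> log_len=6
Op 6: F0 acks idx 5 -> match: F0=5 F1=1 F2=1; commitIndex=1
Op 7: F1 acks idx 4 -> match: F0=5 F1=4 F2=1; commitIndex=4
Op 8: F0 acks idx 3 -> match: F0=5 F1=4 F2=1; commitIndex=4

Answer: 4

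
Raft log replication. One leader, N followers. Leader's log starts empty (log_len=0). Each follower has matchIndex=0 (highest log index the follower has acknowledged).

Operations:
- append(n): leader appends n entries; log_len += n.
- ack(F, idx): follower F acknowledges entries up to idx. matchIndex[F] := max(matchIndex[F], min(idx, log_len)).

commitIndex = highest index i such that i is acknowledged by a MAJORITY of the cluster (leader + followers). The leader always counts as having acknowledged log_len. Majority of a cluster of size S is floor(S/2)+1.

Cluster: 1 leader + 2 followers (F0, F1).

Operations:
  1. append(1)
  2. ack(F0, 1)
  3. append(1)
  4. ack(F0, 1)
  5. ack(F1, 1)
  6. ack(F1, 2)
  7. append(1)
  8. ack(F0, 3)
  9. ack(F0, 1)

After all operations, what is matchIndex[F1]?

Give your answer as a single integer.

Answer: 2

Derivation:
Op 1: append 1 -> log_len=1
Op 2: F0 acks idx 1 -> match: F0=1 F1=0; commitIndex=1
Op 3: append 1 -> log_len=2
Op 4: F0 acks idx 1 -> match: F0=1 F1=0; commitIndex=1
Op 5: F1 acks idx 1 -> match: F0=1 F1=1; commitIndex=1
Op 6: F1 acks idx 2 -> match: F0=1 F1=2; commitIndex=2
Op 7: append 1 -> log_len=3
Op 8: F0 acks idx 3 -> match: F0=3 F1=2; commitIndex=3
Op 9: F0 acks idx 1 -> match: F0=3 F1=2; commitIndex=3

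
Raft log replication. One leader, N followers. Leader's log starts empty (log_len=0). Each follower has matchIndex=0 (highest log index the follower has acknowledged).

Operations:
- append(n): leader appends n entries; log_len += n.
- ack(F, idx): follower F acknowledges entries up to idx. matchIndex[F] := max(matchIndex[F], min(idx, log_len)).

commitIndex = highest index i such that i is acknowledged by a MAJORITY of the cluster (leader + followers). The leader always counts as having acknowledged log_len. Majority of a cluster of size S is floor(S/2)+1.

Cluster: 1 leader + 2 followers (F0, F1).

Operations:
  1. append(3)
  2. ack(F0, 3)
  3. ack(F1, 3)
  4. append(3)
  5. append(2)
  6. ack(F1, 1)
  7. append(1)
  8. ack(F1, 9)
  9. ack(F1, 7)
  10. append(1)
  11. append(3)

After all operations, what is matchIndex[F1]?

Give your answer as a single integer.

Answer: 9

Derivation:
Op 1: append 3 -> log_len=3
Op 2: F0 acks idx 3 -> match: F0=3 F1=0; commitIndex=3
Op 3: F1 acks idx 3 -> match: F0=3 F1=3; commitIndex=3
Op 4: append 3 -> log_len=6
Op 5: append 2 -> log_len=8
Op 6: F1 acks idx 1 -> match: F0=3 F1=3; commitIndex=3
Op 7: append 1 -> log_len=9
Op 8: F1 acks idx 9 -> match: F0=3 F1=9; commitIndex=9
Op 9: F1 acks idx 7 -> match: F0=3 F1=9; commitIndex=9
Op 10: append 1 -> log_len=10
Op 11: append 3 -> log_len=13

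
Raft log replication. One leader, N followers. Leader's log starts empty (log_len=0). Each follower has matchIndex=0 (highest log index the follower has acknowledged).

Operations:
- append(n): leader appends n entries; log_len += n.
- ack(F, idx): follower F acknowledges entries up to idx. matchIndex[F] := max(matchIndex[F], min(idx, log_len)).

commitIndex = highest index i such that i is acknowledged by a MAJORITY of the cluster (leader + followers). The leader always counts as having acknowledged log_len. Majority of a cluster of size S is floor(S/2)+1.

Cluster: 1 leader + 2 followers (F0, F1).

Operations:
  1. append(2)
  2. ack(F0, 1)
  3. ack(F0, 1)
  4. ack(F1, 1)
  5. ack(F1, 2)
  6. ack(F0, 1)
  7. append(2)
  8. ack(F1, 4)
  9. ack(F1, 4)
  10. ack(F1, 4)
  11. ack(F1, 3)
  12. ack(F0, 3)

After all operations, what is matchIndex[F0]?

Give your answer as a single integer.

Op 1: append 2 -> log_len=2
Op 2: F0 acks idx 1 -> match: F0=1 F1=0; commitIndex=1
Op 3: F0 acks idx 1 -> match: F0=1 F1=0; commitIndex=1
Op 4: F1 acks idx 1 -> match: F0=1 F1=1; commitIndex=1
Op 5: F1 acks idx 2 -> match: F0=1 F1=2; commitIndex=2
Op 6: F0 acks idx 1 -> match: F0=1 F1=2; commitIndex=2
Op 7: append 2 -> log_len=4
Op 8: F1 acks idx 4 -> match: F0=1 F1=4; commitIndex=4
Op 9: F1 acks idx 4 -> match: F0=1 F1=4; commitIndex=4
Op 10: F1 acks idx 4 -> match: F0=1 F1=4; commitIndex=4
Op 11: F1 acks idx 3 -> match: F0=1 F1=4; commitIndex=4
Op 12: F0 acks idx 3 -> match: F0=3 F1=4; commitIndex=4

Answer: 3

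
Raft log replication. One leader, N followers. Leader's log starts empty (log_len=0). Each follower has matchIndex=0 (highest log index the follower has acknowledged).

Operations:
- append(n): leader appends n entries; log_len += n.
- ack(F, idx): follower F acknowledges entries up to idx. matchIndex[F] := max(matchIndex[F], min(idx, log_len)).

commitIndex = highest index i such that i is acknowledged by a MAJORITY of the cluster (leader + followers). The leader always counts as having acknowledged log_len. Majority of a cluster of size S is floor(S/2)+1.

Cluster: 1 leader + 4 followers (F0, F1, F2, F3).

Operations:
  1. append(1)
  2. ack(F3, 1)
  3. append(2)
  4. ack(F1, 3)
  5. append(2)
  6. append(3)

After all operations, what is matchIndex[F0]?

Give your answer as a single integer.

Op 1: append 1 -> log_len=1
Op 2: F3 acks idx 1 -> match: F0=0 F1=0 F2=0 F3=1; commitIndex=0
Op 3: append 2 -> log_len=3
Op 4: F1 acks idx 3 -> match: F0=0 F1=3 F2=0 F3=1; commitIndex=1
Op 5: append 2 -> log_len=5
Op 6: append 3 -> log_len=8

Answer: 0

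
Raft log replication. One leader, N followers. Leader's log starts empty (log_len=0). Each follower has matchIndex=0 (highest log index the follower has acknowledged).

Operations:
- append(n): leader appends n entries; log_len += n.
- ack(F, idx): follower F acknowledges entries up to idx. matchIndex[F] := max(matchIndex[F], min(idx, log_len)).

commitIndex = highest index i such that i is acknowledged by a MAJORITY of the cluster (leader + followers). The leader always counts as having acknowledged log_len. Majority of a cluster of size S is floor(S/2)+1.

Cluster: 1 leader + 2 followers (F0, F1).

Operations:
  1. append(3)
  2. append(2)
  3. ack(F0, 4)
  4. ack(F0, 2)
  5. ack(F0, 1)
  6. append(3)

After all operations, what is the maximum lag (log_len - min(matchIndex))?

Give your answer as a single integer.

Op 1: append 3 -> log_len=3
Op 2: append 2 -> log_len=5
Op 3: F0 acks idx 4 -> match: F0=4 F1=0; commitIndex=4
Op 4: F0 acks idx 2 -> match: F0=4 F1=0; commitIndex=4
Op 5: F0 acks idx 1 -> match: F0=4 F1=0; commitIndex=4
Op 6: append 3 -> log_len=8

Answer: 8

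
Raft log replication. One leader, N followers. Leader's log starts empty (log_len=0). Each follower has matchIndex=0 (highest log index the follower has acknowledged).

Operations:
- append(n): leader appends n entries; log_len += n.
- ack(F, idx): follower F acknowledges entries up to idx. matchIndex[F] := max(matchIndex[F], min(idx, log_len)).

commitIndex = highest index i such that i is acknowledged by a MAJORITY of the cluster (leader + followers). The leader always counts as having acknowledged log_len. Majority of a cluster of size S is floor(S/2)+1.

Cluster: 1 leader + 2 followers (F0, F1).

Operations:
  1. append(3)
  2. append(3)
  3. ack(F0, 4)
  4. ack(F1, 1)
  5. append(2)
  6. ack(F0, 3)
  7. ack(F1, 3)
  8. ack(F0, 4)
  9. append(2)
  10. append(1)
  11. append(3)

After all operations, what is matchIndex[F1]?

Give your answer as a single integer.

Answer: 3

Derivation:
Op 1: append 3 -> log_len=3
Op 2: append 3 -> log_len=6
Op 3: F0 acks idx 4 -> match: F0=4 F1=0; commitIndex=4
Op 4: F1 acks idx 1 -> match: F0=4 F1=1; commitIndex=4
Op 5: append 2 -> log_len=8
Op 6: F0 acks idx 3 -> match: F0=4 F1=1; commitIndex=4
Op 7: F1 acks idx 3 -> match: F0=4 F1=3; commitIndex=4
Op 8: F0 acks idx 4 -> match: F0=4 F1=3; commitIndex=4
Op 9: append 2 -> log_len=10
Op 10: append 1 -> log_len=11
Op 11: append 3 -> log_len=14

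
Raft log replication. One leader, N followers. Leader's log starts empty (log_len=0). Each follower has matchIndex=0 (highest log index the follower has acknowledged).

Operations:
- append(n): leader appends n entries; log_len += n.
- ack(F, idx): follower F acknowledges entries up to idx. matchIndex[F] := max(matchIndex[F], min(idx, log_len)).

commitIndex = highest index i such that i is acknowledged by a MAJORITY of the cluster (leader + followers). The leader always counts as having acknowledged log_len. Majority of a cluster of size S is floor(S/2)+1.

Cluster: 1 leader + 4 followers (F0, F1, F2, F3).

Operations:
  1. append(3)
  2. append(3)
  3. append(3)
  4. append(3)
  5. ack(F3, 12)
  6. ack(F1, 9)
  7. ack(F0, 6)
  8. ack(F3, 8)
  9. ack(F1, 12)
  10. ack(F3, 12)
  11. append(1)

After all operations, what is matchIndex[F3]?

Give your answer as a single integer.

Op 1: append 3 -> log_len=3
Op 2: append 3 -> log_len=6
Op 3: append 3 -> log_len=9
Op 4: append 3 -> log_len=12
Op 5: F3 acks idx 12 -> match: F0=0 F1=0 F2=0 F3=12; commitIndex=0
Op 6: F1 acks idx 9 -> match: F0=0 F1=9 F2=0 F3=12; commitIndex=9
Op 7: F0 acks idx 6 -> match: F0=6 F1=9 F2=0 F3=12; commitIndex=9
Op 8: F3 acks idx 8 -> match: F0=6 F1=9 F2=0 F3=12; commitIndex=9
Op 9: F1 acks idx 12 -> match: F0=6 F1=12 F2=0 F3=12; commitIndex=12
Op 10: F3 acks idx 12 -> match: F0=6 F1=12 F2=0 F3=12; commitIndex=12
Op 11: append 1 -> log_len=13

Answer: 12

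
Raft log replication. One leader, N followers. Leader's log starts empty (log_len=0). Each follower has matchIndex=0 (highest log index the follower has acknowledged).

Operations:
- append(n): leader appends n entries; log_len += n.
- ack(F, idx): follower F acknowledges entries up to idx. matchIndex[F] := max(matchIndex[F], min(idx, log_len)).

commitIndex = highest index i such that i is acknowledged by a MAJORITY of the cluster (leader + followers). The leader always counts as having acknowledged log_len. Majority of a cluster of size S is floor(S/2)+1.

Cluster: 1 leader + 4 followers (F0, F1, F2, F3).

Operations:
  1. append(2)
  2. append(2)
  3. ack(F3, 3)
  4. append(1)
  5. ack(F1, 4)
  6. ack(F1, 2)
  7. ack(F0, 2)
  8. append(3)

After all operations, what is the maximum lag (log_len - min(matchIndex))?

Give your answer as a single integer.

Op 1: append 2 -> log_len=2
Op 2: append 2 -> log_len=4
Op 3: F3 acks idx 3 -> match: F0=0 F1=0 F2=0 F3=3; commitIndex=0
Op 4: append 1 -> log_len=5
Op 5: F1 acks idx 4 -> match: F0=0 F1=4 F2=0 F3=3; commitIndex=3
Op 6: F1 acks idx 2 -> match: F0=0 F1=4 F2=0 F3=3; commitIndex=3
Op 7: F0 acks idx 2 -> match: F0=2 F1=4 F2=0 F3=3; commitIndex=3
Op 8: append 3 -> log_len=8

Answer: 8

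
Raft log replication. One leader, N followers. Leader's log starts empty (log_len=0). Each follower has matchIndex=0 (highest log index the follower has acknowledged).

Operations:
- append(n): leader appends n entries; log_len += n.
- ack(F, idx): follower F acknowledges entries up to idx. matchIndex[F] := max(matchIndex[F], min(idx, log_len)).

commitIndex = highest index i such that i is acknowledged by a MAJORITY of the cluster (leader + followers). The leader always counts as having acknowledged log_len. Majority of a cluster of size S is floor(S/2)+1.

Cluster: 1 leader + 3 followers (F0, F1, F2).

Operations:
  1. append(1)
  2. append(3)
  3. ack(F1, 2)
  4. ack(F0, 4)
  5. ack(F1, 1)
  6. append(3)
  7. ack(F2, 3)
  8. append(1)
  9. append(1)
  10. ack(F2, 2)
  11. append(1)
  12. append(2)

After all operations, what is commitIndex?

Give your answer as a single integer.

Op 1: append 1 -> log_len=1
Op 2: append 3 -> log_len=4
Op 3: F1 acks idx 2 -> match: F0=0 F1=2 F2=0; commitIndex=0
Op 4: F0 acks idx 4 -> match: F0=4 F1=2 F2=0; commitIndex=2
Op 5: F1 acks idx 1 -> match: F0=4 F1=2 F2=0; commitIndex=2
Op 6: append 3 -> log_len=7
Op 7: F2 acks idx 3 -> match: F0=4 F1=2 F2=3; commitIndex=3
Op 8: append 1 -> log_len=8
Op 9: append 1 -> log_len=9
Op 10: F2 acks idx 2 -> match: F0=4 F1=2 F2=3; commitIndex=3
Op 11: append 1 -> log_len=10
Op 12: append 2 -> log_len=12

Answer: 3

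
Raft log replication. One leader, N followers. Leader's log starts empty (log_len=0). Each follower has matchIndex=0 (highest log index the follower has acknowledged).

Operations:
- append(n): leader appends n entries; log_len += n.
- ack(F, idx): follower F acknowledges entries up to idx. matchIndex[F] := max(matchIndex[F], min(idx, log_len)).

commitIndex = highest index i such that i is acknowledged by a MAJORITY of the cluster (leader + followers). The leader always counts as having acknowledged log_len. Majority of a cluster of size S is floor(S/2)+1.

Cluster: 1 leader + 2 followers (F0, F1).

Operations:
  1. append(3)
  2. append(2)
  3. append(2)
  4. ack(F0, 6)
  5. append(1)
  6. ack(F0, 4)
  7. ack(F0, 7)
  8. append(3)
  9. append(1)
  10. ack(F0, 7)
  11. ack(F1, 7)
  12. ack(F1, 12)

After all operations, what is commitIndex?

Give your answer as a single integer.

Answer: 12

Derivation:
Op 1: append 3 -> log_len=3
Op 2: append 2 -> log_len=5
Op 3: append 2 -> log_len=7
Op 4: F0 acks idx 6 -> match: F0=6 F1=0; commitIndex=6
Op 5: append 1 -> log_len=8
Op 6: F0 acks idx 4 -> match: F0=6 F1=0; commitIndex=6
Op 7: F0 acks idx 7 -> match: F0=7 F1=0; commitIndex=7
Op 8: append 3 -> log_len=11
Op 9: append 1 -> log_len=12
Op 10: F0 acks idx 7 -> match: F0=7 F1=0; commitIndex=7
Op 11: F1 acks idx 7 -> match: F0=7 F1=7; commitIndex=7
Op 12: F1 acks idx 12 -> match: F0=7 F1=12; commitIndex=12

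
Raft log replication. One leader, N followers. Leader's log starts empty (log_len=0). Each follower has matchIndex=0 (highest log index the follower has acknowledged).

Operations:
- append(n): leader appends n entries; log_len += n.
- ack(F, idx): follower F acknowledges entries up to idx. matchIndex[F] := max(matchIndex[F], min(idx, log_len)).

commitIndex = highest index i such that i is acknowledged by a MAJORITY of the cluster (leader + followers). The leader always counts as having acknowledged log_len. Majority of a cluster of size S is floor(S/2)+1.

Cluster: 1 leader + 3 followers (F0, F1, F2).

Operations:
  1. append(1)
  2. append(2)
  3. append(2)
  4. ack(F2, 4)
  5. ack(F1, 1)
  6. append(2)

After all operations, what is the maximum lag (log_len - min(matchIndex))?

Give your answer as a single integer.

Op 1: append 1 -> log_len=1
Op 2: append 2 -> log_len=3
Op 3: append 2 -> log_len=5
Op 4: F2 acks idx 4 -> match: F0=0 F1=0 F2=4; commitIndex=0
Op 5: F1 acks idx 1 -> match: F0=0 F1=1 F2=4; commitIndex=1
Op 6: append 2 -> log_len=7

Answer: 7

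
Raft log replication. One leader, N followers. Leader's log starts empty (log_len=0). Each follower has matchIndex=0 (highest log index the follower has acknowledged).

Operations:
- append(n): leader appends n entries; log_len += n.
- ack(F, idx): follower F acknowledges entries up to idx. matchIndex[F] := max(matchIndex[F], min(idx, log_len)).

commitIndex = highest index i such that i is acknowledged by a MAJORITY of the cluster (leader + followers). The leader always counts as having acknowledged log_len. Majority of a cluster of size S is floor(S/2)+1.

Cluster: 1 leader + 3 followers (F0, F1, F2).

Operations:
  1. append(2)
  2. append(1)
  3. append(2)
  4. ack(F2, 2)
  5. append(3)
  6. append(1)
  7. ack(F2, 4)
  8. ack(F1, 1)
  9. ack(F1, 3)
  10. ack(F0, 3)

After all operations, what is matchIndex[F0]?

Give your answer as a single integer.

Answer: 3

Derivation:
Op 1: append 2 -> log_len=2
Op 2: append 1 -> log_len=3
Op 3: append 2 -> log_len=5
Op 4: F2 acks idx 2 -> match: F0=0 F1=0 F2=2; commitIndex=0
Op 5: append 3 -> log_len=8
Op 6: append 1 -> log_len=9
Op 7: F2 acks idx 4 -> match: F0=0 F1=0 F2=4; commitIndex=0
Op 8: F1 acks idx 1 -> match: F0=0 F1=1 F2=4; commitIndex=1
Op 9: F1 acks idx 3 -> match: F0=0 F1=3 F2=4; commitIndex=3
Op 10: F0 acks idx 3 -> match: F0=3 F1=3 F2=4; commitIndex=3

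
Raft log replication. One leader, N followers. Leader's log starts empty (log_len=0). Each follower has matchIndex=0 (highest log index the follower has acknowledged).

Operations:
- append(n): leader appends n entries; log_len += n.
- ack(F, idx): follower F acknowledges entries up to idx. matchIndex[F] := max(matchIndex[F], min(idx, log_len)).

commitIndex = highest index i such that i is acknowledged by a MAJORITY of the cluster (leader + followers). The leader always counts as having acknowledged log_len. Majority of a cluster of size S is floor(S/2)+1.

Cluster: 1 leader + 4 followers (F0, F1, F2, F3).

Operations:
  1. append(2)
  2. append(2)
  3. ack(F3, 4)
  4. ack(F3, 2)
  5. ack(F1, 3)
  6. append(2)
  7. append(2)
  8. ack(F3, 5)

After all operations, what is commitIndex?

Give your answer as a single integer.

Answer: 3

Derivation:
Op 1: append 2 -> log_len=2
Op 2: append 2 -> log_len=4
Op 3: F3 acks idx 4 -> match: F0=0 F1=0 F2=0 F3=4; commitIndex=0
Op 4: F3 acks idx 2 -> match: F0=0 F1=0 F2=0 F3=4; commitIndex=0
Op 5: F1 acks idx 3 -> match: F0=0 F1=3 F2=0 F3=4; commitIndex=3
Op 6: append 2 -> log_len=6
Op 7: append 2 -> log_len=8
Op 8: F3 acks idx 5 -> match: F0=0 F1=3 F2=0 F3=5; commitIndex=3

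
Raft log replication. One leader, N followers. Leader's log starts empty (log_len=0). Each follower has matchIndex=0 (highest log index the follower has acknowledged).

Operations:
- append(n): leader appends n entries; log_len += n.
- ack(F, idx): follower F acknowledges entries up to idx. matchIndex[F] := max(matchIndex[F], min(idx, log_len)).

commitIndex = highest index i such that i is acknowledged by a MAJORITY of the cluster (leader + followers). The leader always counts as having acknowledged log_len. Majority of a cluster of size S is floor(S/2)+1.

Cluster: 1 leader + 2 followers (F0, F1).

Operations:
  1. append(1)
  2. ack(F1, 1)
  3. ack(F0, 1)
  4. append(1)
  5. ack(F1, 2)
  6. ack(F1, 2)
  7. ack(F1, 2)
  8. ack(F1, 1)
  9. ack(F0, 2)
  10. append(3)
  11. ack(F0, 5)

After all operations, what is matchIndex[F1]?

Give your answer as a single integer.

Op 1: append 1 -> log_len=1
Op 2: F1 acks idx 1 -> match: F0=0 F1=1; commitIndex=1
Op 3: F0 acks idx 1 -> match: F0=1 F1=1; commitIndex=1
Op 4: append 1 -> log_len=2
Op 5: F1 acks idx 2 -> match: F0=1 F1=2; commitIndex=2
Op 6: F1 acks idx 2 -> match: F0=1 F1=2; commitIndex=2
Op 7: F1 acks idx 2 -> match: F0=1 F1=2; commitIndex=2
Op 8: F1 acks idx 1 -> match: F0=1 F1=2; commitIndex=2
Op 9: F0 acks idx 2 -> match: F0=2 F1=2; commitIndex=2
Op 10: append 3 -> log_len=5
Op 11: F0 acks idx 5 -> match: F0=5 F1=2; commitIndex=5

Answer: 2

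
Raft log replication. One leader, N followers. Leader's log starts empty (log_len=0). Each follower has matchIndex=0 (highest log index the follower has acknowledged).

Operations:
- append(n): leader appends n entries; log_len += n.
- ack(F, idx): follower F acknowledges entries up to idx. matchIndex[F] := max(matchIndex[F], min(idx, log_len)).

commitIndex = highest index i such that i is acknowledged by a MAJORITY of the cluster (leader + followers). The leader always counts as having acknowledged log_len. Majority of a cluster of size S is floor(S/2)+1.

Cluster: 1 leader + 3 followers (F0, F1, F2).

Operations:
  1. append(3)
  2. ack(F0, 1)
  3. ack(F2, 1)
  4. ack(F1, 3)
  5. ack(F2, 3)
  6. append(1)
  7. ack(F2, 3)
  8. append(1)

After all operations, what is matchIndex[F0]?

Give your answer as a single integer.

Answer: 1

Derivation:
Op 1: append 3 -> log_len=3
Op 2: F0 acks idx 1 -> match: F0=1 F1=0 F2=0; commitIndex=0
Op 3: F2 acks idx 1 -> match: F0=1 F1=0 F2=1; commitIndex=1
Op 4: F1 acks idx 3 -> match: F0=1 F1=3 F2=1; commitIndex=1
Op 5: F2 acks idx 3 -> match: F0=1 F1=3 F2=3; commitIndex=3
Op 6: append 1 -> log_len=4
Op 7: F2 acks idx 3 -> match: F0=1 F1=3 F2=3; commitIndex=3
Op 8: append 1 -> log_len=5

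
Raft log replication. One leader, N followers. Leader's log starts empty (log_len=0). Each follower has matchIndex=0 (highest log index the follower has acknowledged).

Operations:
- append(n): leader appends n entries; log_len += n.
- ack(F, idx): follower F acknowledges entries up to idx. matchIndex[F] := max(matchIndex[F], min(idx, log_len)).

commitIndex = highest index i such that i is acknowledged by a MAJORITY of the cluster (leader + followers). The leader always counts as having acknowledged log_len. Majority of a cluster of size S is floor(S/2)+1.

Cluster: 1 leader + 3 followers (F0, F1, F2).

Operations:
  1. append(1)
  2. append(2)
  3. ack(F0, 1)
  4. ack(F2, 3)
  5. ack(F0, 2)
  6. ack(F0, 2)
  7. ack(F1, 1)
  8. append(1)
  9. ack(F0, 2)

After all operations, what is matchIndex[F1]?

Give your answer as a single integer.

Answer: 1

Derivation:
Op 1: append 1 -> log_len=1
Op 2: append 2 -> log_len=3
Op 3: F0 acks idx 1 -> match: F0=1 F1=0 F2=0; commitIndex=0
Op 4: F2 acks idx 3 -> match: F0=1 F1=0 F2=3; commitIndex=1
Op 5: F0 acks idx 2 -> match: F0=2 F1=0 F2=3; commitIndex=2
Op 6: F0 acks idx 2 -> match: F0=2 F1=0 F2=3; commitIndex=2
Op 7: F1 acks idx 1 -> match: F0=2 F1=1 F2=3; commitIndex=2
Op 8: append 1 -> log_len=4
Op 9: F0 acks idx 2 -> match: F0=2 F1=1 F2=3; commitIndex=2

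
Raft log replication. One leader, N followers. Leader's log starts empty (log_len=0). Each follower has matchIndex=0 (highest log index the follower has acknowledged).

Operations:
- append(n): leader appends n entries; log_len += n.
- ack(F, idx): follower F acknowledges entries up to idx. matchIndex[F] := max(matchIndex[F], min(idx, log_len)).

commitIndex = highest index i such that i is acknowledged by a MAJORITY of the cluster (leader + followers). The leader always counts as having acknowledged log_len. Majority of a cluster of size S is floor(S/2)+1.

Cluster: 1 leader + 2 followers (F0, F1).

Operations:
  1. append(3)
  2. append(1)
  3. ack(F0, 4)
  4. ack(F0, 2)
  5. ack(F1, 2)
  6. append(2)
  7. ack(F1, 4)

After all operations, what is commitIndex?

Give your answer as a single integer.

Op 1: append 3 -> log_len=3
Op 2: append 1 -> log_len=4
Op 3: F0 acks idx 4 -> match: F0=4 F1=0; commitIndex=4
Op 4: F0 acks idx 2 -> match: F0=4 F1=0; commitIndex=4
Op 5: F1 acks idx 2 -> match: F0=4 F1=2; commitIndex=4
Op 6: append 2 -> log_len=6
Op 7: F1 acks idx 4 -> match: F0=4 F1=4; commitIndex=4

Answer: 4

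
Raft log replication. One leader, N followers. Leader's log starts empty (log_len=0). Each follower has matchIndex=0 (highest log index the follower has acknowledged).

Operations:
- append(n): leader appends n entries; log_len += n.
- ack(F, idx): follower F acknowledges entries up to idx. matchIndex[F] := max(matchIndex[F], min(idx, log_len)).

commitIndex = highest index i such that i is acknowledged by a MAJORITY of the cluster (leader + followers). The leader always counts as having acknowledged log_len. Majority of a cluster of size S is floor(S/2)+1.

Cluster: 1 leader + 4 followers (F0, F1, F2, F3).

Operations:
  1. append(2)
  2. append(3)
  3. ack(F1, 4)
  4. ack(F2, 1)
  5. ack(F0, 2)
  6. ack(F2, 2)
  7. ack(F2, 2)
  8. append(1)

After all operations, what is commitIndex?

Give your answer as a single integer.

Op 1: append 2 -> log_len=2
Op 2: append 3 -> log_len=5
Op 3: F1 acks idx 4 -> match: F0=0 F1=4 F2=0 F3=0; commitIndex=0
Op 4: F2 acks idx 1 -> match: F0=0 F1=4 F2=1 F3=0; commitIndex=1
Op 5: F0 acks idx 2 -> match: F0=2 F1=4 F2=1 F3=0; commitIndex=2
Op 6: F2 acks idx 2 -> match: F0=2 F1=4 F2=2 F3=0; commitIndex=2
Op 7: F2 acks idx 2 -> match: F0=2 F1=4 F2=2 F3=0; commitIndex=2
Op 8: append 1 -> log_len=6

Answer: 2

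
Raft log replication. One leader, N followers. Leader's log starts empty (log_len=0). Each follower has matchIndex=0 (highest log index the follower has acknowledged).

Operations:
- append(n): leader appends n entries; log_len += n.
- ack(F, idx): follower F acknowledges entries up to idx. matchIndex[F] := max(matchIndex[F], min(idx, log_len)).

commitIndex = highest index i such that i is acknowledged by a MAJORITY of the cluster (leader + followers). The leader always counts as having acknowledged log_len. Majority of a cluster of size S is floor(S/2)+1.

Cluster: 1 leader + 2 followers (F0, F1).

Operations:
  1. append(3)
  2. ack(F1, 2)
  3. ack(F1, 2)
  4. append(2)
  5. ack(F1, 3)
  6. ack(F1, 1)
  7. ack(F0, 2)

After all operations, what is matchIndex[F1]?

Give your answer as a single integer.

Answer: 3

Derivation:
Op 1: append 3 -> log_len=3
Op 2: F1 acks idx 2 -> match: F0=0 F1=2; commitIndex=2
Op 3: F1 acks idx 2 -> match: F0=0 F1=2; commitIndex=2
Op 4: append 2 -> log_len=5
Op 5: F1 acks idx 3 -> match: F0=0 F1=3; commitIndex=3
Op 6: F1 acks idx 1 -> match: F0=0 F1=3; commitIndex=3
Op 7: F0 acks idx 2 -> match: F0=2 F1=3; commitIndex=3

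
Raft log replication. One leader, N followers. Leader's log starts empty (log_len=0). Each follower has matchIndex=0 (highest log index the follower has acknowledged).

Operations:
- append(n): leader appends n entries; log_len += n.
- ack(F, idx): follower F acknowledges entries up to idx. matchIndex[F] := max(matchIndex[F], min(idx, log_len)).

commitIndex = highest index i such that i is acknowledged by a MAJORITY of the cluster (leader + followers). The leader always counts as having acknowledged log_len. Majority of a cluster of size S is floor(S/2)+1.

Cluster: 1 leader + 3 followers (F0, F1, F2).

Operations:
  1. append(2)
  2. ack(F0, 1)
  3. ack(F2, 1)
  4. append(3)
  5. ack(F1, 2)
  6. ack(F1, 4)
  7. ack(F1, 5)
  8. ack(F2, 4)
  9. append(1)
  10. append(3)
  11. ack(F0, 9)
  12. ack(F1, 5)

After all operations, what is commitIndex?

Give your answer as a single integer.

Answer: 5

Derivation:
Op 1: append 2 -> log_len=2
Op 2: F0 acks idx 1 -> match: F0=1 F1=0 F2=0; commitIndex=0
Op 3: F2 acks idx 1 -> match: F0=1 F1=0 F2=1; commitIndex=1
Op 4: append 3 -> log_len=5
Op 5: F1 acks idx 2 -> match: F0=1 F1=2 F2=1; commitIndex=1
Op 6: F1 acks idx 4 -> match: F0=1 F1=4 F2=1; commitIndex=1
Op 7: F1 acks idx 5 -> match: F0=1 F1=5 F2=1; commitIndex=1
Op 8: F2 acks idx 4 -> match: F0=1 F1=5 F2=4; commitIndex=4
Op 9: append 1 -> log_len=6
Op 10: append 3 -> log_len=9
Op 11: F0 acks idx 9 -> match: F0=9 F1=5 F2=4; commitIndex=5
Op 12: F1 acks idx 5 -> match: F0=9 F1=5 F2=4; commitIndex=5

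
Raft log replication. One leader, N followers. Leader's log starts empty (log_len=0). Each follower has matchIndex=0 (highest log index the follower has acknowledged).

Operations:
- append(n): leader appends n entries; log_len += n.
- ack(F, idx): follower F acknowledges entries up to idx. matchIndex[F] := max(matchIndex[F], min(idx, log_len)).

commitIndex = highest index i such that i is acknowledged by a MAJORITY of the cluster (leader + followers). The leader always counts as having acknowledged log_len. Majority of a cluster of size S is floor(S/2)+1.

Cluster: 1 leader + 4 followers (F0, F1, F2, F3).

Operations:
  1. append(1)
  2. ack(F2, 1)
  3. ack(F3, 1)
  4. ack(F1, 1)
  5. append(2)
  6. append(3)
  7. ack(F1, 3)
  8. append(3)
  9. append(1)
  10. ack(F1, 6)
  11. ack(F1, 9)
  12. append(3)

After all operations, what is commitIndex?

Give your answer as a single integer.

Op 1: append 1 -> log_len=1
Op 2: F2 acks idx 1 -> match: F0=0 F1=0 F2=1 F3=0; commitIndex=0
Op 3: F3 acks idx 1 -> match: F0=0 F1=0 F2=1 F3=1; commitIndex=1
Op 4: F1 acks idx 1 -> match: F0=0 F1=1 F2=1 F3=1; commitIndex=1
Op 5: append 2 -> log_len=3
Op 6: append 3 -> log_len=6
Op 7: F1 acks idx 3 -> match: F0=0 F1=3 F2=1 F3=1; commitIndex=1
Op 8: append 3 -> log_len=9
Op 9: append 1 -> log_len=10
Op 10: F1 acks idx 6 -> match: F0=0 F1=6 F2=1 F3=1; commitIndex=1
Op 11: F1 acks idx 9 -> match: F0=0 F1=9 F2=1 F3=1; commitIndex=1
Op 12: append 3 -> log_len=13

Answer: 1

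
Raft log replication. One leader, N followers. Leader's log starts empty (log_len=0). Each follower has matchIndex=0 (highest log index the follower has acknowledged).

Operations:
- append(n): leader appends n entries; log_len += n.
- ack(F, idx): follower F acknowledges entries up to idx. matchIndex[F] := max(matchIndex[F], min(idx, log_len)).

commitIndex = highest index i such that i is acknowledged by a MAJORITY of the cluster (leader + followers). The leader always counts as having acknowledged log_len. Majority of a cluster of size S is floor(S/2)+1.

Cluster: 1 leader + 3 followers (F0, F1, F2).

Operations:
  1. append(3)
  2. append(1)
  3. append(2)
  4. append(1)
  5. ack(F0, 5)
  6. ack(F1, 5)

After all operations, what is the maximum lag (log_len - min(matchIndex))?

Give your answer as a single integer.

Answer: 7

Derivation:
Op 1: append 3 -> log_len=3
Op 2: append 1 -> log_len=4
Op 3: append 2 -> log_len=6
Op 4: append 1 -> log_len=7
Op 5: F0 acks idx 5 -> match: F0=5 F1=0 F2=0; commitIndex=0
Op 6: F1 acks idx 5 -> match: F0=5 F1=5 F2=0; commitIndex=5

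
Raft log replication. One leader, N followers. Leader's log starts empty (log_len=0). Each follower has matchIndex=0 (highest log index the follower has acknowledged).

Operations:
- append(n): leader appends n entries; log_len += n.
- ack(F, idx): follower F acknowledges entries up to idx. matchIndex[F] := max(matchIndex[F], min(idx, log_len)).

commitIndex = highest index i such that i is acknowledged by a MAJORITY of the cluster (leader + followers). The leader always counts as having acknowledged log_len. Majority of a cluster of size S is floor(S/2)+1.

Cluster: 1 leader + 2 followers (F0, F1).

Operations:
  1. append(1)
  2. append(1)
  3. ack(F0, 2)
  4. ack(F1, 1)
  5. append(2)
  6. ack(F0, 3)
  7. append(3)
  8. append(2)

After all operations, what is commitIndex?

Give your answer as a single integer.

Answer: 3

Derivation:
Op 1: append 1 -> log_len=1
Op 2: append 1 -> log_len=2
Op 3: F0 acks idx 2 -> match: F0=2 F1=0; commitIndex=2
Op 4: F1 acks idx 1 -> match: F0=2 F1=1; commitIndex=2
Op 5: append 2 -> log_len=4
Op 6: F0 acks idx 3 -> match: F0=3 F1=1; commitIndex=3
Op 7: append 3 -> log_len=7
Op 8: append 2 -> log_len=9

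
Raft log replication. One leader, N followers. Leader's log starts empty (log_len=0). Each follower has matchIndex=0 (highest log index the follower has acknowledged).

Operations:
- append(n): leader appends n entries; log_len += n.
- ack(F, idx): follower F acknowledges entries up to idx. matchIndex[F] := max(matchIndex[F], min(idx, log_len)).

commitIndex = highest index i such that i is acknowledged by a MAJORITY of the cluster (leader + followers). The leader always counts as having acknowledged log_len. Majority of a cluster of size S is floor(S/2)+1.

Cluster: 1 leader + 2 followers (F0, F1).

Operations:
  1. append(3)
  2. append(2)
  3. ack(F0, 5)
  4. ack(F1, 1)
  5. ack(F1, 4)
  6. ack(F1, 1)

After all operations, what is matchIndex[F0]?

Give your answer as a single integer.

Answer: 5

Derivation:
Op 1: append 3 -> log_len=3
Op 2: append 2 -> log_len=5
Op 3: F0 acks idx 5 -> match: F0=5 F1=0; commitIndex=5
Op 4: F1 acks idx 1 -> match: F0=5 F1=1; commitIndex=5
Op 5: F1 acks idx 4 -> match: F0=5 F1=4; commitIndex=5
Op 6: F1 acks idx 1 -> match: F0=5 F1=4; commitIndex=5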